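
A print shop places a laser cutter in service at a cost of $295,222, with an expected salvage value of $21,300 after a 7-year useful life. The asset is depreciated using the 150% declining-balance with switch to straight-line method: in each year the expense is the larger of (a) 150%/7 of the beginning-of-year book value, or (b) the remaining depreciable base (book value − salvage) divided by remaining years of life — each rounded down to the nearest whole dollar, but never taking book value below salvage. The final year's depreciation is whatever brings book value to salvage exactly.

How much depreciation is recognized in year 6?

Depreciable base = $295,222 − $21,300 = $273,922.
Year 1: DB = ⌊$295,222 × 150%/7⌋ = $63,261; SL = ⌊$273,922/7⌋ = $39,131 → take DB $63,261. Book value $231,961.
Year 2: DB = ⌊$231,961 × 150%/7⌋ = $49,705; SL = ⌊$210,661/6⌋ = $35,110 → take DB $49,705. Book value $182,256.
Year 3: DB = ⌊$182,256 × 150%/7⌋ = $39,054; SL = ⌊$160,956/5⌋ = $32,191 → take DB $39,054. Book value $143,202.
Year 4: DB = ⌊$143,202 × 150%/7⌋ = $30,686; SL = ⌊$121,902/4⌋ = $30,475 → take DB $30,686. Book value $112,516.
Year 5: DB = ⌊$112,516 × 150%/7⌋ = $24,110; SL = ⌊$91,216/3⌋ = $30,405 → take SL $30,405. Book value $82,111.
Year 6: DB = ⌊$82,111 × 150%/7⌋ = $17,595; SL = ⌊$60,811/2⌋ = $30,405 → take SL $30,405. Book value $51,706.

$30,405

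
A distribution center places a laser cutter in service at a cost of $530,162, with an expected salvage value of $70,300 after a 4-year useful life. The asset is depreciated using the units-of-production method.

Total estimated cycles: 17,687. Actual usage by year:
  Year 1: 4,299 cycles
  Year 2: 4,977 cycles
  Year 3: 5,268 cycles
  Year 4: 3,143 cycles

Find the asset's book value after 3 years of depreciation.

$152,018

Depreciable base = $530,162 − $70,300 = $459,862.
Rate = $459,862 / 17,687 cycles = $26 per cycle.
Year 1: 4,299 × $26 = $111,774. Book value $418,388.
Year 2: 4,977 × $26 = $129,402. Book value $288,986.
Year 3: 5,268 × $26 = $136,968. Book value $152,018.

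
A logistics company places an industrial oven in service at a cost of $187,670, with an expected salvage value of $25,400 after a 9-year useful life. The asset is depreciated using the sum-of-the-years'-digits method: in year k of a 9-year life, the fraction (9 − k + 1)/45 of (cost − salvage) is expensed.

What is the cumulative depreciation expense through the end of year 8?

Depreciable base = $187,670 − $25,400 = $162,270.
Sum of the years' digits = 9+8+7+6+5+4+3+2+1 = 45.
Year 1: $162,270 × 9/45 = $32,454. Book value $155,216.
Year 2: $162,270 × 8/45 = $28,848. Book value $126,368.
Year 3: $162,270 × 7/45 = $25,242. Book value $101,126.
Year 4: $162,270 × 6/45 = $21,636. Book value $79,490.
Year 5: $162,270 × 5/45 = $18,030. Book value $61,460.
Year 6: $162,270 × 4/45 = $14,424. Book value $47,036.
Year 7: $162,270 × 3/45 = $10,818. Book value $36,218.
Year 8: $162,270 × 2/45 = $7,212. Book value $29,006.
Accumulated through year 8 = $187,670 − $29,006 = $158,664.

$158,664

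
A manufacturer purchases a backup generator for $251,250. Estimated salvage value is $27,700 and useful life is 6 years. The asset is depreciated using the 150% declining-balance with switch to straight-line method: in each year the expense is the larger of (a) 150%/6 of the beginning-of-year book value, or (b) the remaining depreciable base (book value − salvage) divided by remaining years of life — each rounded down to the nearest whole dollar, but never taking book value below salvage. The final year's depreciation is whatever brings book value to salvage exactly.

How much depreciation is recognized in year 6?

Depreciable base = $251,250 − $27,700 = $223,550.
Year 1: DB = ⌊$251,250 × 150%/6⌋ = $62,812; SL = ⌊$223,550/6⌋ = $37,258 → take DB $62,812. Book value $188,438.
Year 2: DB = ⌊$188,438 × 150%/6⌋ = $47,109; SL = ⌊$160,738/5⌋ = $32,147 → take DB $47,109. Book value $141,329.
Year 3: DB = ⌊$141,329 × 150%/6⌋ = $35,332; SL = ⌊$113,629/4⌋ = $28,407 → take DB $35,332. Book value $105,997.
Year 4: DB = ⌊$105,997 × 150%/6⌋ = $26,499; SL = ⌊$78,297/3⌋ = $26,099 → take DB $26,499. Book value $79,498.
Year 5: DB = ⌊$79,498 × 150%/6⌋ = $19,874; SL = ⌊$51,798/2⌋ = $25,899 → take SL $25,899. Book value $53,599.
Year 6 (final): $53,599 − $27,700 = $25,899. Book value $27,700.

$25,899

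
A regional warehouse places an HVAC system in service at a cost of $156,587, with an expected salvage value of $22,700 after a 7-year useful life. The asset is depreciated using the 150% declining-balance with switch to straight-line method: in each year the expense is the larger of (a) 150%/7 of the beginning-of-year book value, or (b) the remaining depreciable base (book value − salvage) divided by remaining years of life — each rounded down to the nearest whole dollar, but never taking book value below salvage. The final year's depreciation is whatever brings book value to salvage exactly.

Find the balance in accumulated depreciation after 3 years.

$80,632

Depreciable base = $156,587 − $22,700 = $133,887.
Year 1: DB = ⌊$156,587 × 150%/7⌋ = $33,554; SL = ⌊$133,887/7⌋ = $19,126 → take DB $33,554. Book value $123,033.
Year 2: DB = ⌊$123,033 × 150%/7⌋ = $26,364; SL = ⌊$100,333/6⌋ = $16,722 → take DB $26,364. Book value $96,669.
Year 3: DB = ⌊$96,669 × 150%/7⌋ = $20,714; SL = ⌊$73,969/5⌋ = $14,793 → take DB $20,714. Book value $75,955.
Accumulated through year 3 = $156,587 − $75,955 = $80,632.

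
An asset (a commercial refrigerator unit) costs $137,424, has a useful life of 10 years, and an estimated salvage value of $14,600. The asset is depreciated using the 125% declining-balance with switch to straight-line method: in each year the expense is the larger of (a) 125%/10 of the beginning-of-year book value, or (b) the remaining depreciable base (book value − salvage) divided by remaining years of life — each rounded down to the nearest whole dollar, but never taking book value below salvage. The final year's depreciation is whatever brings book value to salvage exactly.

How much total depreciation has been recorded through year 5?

Depreciable base = $137,424 − $14,600 = $122,824.
Year 1: DB = ⌊$137,424 × 125%/10⌋ = $17,178; SL = ⌊$122,824/10⌋ = $12,282 → take DB $17,178. Book value $120,246.
Year 2: DB = ⌊$120,246 × 125%/10⌋ = $15,030; SL = ⌊$105,646/9⌋ = $11,738 → take DB $15,030. Book value $105,216.
Year 3: DB = ⌊$105,216 × 125%/10⌋ = $13,152; SL = ⌊$90,616/8⌋ = $11,327 → take DB $13,152. Book value $92,064.
Year 4: DB = ⌊$92,064 × 125%/10⌋ = $11,508; SL = ⌊$77,464/7⌋ = $11,066 → take DB $11,508. Book value $80,556.
Year 5: DB = ⌊$80,556 × 125%/10⌋ = $10,069; SL = ⌊$65,956/6⌋ = $10,992 → take SL $10,992. Book value $69,564.
Accumulated through year 5 = $137,424 − $69,564 = $67,860.

$67,860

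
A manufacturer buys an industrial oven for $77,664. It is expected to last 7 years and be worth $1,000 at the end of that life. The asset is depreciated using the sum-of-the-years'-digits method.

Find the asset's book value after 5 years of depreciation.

Depreciable base = $77,664 − $1,000 = $76,664.
Sum of the years' digits = 7+6+5+4+3+2+1 = 28.
Year 1: $76,664 × 7/28 = $19,166. Book value $58,498.
Year 2: $76,664 × 6/28 = $16,428. Book value $42,070.
Year 3: $76,664 × 5/28 = $13,690. Book value $28,380.
Year 4: $76,664 × 4/28 = $10,952. Book value $17,428.
Year 5: $76,664 × 3/28 = $8,214. Book value $9,214.

$9,214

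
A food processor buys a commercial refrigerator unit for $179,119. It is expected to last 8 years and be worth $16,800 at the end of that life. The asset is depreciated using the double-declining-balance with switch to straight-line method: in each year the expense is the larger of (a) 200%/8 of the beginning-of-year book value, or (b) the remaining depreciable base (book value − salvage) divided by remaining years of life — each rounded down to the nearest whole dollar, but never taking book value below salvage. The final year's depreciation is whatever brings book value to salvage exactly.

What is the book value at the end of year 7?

$23,911

Depreciable base = $179,119 − $16,800 = $162,319.
Year 1: DB = ⌊$179,119 × 200%/8⌋ = $44,779; SL = ⌊$162,319/8⌋ = $20,289 → take DB $44,779. Book value $134,340.
Year 2: DB = ⌊$134,340 × 200%/8⌋ = $33,585; SL = ⌊$117,540/7⌋ = $16,791 → take DB $33,585. Book value $100,755.
Year 3: DB = ⌊$100,755 × 200%/8⌋ = $25,188; SL = ⌊$83,955/6⌋ = $13,992 → take DB $25,188. Book value $75,567.
Year 4: DB = ⌊$75,567 × 200%/8⌋ = $18,891; SL = ⌊$58,767/5⌋ = $11,753 → take DB $18,891. Book value $56,676.
Year 5: DB = ⌊$56,676 × 200%/8⌋ = $14,169; SL = ⌊$39,876/4⌋ = $9,969 → take DB $14,169. Book value $42,507.
Year 6: DB = ⌊$42,507 × 200%/8⌋ = $10,626; SL = ⌊$25,707/3⌋ = $8,569 → take DB $10,626. Book value $31,881.
Year 7: DB = ⌊$31,881 × 200%/8⌋ = $7,970; SL = ⌊$15,081/2⌋ = $7,540 → take DB $7,970. Book value $23,911.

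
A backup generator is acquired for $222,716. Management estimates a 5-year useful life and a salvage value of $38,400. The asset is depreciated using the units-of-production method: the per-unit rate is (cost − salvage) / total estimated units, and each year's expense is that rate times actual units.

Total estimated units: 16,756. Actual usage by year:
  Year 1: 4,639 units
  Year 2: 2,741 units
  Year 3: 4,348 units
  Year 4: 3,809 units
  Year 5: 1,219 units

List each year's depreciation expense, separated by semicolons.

$51,029; $30,151; $47,828; $41,899; $13,409

Depreciable base = $222,716 − $38,400 = $184,316.
Rate = $184,316 / 16,756 units = $11 per unit.
Year 1: 4,639 × $11 = $51,029. Book value $171,687.
Year 2: 2,741 × $11 = $30,151. Book value $141,536.
Year 3: 4,348 × $11 = $47,828. Book value $93,708.
Year 4: 3,809 × $11 = $41,899. Book value $51,809.
Year 5: 1,219 × $11 = $13,409. Book value $38,400.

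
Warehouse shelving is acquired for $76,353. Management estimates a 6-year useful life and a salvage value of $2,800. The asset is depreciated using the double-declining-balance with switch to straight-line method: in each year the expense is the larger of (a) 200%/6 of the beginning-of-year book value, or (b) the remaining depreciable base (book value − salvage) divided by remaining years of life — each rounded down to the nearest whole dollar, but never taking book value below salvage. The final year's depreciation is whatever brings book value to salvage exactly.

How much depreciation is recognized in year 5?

$6,141

Depreciable base = $76,353 − $2,800 = $73,553.
Year 1: DB = ⌊$76,353 × 200%/6⌋ = $25,451; SL = ⌊$73,553/6⌋ = $12,258 → take DB $25,451. Book value $50,902.
Year 2: DB = ⌊$50,902 × 200%/6⌋ = $16,967; SL = ⌊$48,102/5⌋ = $9,620 → take DB $16,967. Book value $33,935.
Year 3: DB = ⌊$33,935 × 200%/6⌋ = $11,311; SL = ⌊$31,135/4⌋ = $7,783 → take DB $11,311. Book value $22,624.
Year 4: DB = ⌊$22,624 × 200%/6⌋ = $7,541; SL = ⌊$19,824/3⌋ = $6,608 → take DB $7,541. Book value $15,083.
Year 5: DB = ⌊$15,083 × 200%/6⌋ = $5,027; SL = ⌊$12,283/2⌋ = $6,141 → take SL $6,141. Book value $8,942.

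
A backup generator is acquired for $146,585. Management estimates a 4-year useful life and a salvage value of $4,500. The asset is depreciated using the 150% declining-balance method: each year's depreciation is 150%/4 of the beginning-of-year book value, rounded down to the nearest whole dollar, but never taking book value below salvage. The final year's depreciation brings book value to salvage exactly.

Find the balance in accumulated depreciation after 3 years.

$110,797

Depreciable base = $146,585 − $4,500 = $142,085.
Year 1: ⌊$146,585 × 150%/4⌋ = $54,969. Book value $91,616.
Year 2: ⌊$91,616 × 150%/4⌋ = $34,356. Book value $57,260.
Year 3: ⌊$57,260 × 150%/4⌋ = $21,472. Book value $35,788.
Accumulated through year 3 = $146,585 − $35,788 = $110,797.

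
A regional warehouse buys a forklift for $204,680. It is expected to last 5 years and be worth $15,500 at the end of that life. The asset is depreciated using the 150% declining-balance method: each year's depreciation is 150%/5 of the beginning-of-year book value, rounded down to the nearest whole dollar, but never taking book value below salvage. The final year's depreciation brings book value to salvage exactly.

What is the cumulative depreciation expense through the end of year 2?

$104,386

Depreciable base = $204,680 − $15,500 = $189,180.
Year 1: ⌊$204,680 × 150%/5⌋ = $61,404. Book value $143,276.
Year 2: ⌊$143,276 × 150%/5⌋ = $42,982. Book value $100,294.
Accumulated through year 2 = $204,680 − $100,294 = $104,386.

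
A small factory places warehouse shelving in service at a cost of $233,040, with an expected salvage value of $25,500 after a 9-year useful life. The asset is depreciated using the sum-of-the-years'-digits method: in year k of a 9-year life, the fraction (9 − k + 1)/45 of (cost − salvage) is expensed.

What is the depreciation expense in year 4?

$27,672

Depreciable base = $233,040 − $25,500 = $207,540.
Sum of the years' digits = 9+8+7+6+5+4+3+2+1 = 45.
Year 1: $207,540 × 9/45 = $41,508. Book value $191,532.
Year 2: $207,540 × 8/45 = $36,896. Book value $154,636.
Year 3: $207,540 × 7/45 = $32,284. Book value $122,352.
Year 4: $207,540 × 6/45 = $27,672. Book value $94,680.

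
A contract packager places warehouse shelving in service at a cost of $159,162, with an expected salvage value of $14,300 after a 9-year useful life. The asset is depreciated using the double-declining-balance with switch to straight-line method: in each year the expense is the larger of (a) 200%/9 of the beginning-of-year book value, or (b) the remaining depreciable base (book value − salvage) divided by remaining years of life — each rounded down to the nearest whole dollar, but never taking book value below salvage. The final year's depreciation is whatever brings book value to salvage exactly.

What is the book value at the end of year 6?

$35,237

Depreciable base = $159,162 − $14,300 = $144,862.
Year 1: DB = ⌊$159,162 × 200%/9⌋ = $35,369; SL = ⌊$144,862/9⌋ = $16,095 → take DB $35,369. Book value $123,793.
Year 2: DB = ⌊$123,793 × 200%/9⌋ = $27,509; SL = ⌊$109,493/8⌋ = $13,686 → take DB $27,509. Book value $96,284.
Year 3: DB = ⌊$96,284 × 200%/9⌋ = $21,396; SL = ⌊$81,984/7⌋ = $11,712 → take DB $21,396. Book value $74,888.
Year 4: DB = ⌊$74,888 × 200%/9⌋ = $16,641; SL = ⌊$60,588/6⌋ = $10,098 → take DB $16,641. Book value $58,247.
Year 5: DB = ⌊$58,247 × 200%/9⌋ = $12,943; SL = ⌊$43,947/5⌋ = $8,789 → take DB $12,943. Book value $45,304.
Year 6: DB = ⌊$45,304 × 200%/9⌋ = $10,067; SL = ⌊$31,004/4⌋ = $7,751 → take DB $10,067. Book value $35,237.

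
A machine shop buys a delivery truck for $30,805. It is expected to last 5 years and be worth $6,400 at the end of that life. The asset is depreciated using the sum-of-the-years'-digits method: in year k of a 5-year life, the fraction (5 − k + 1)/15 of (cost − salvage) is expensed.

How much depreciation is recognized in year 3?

$4,881

Depreciable base = $30,805 − $6,400 = $24,405.
Sum of the years' digits = 5+4+3+2+1 = 15.
Year 1: $24,405 × 5/15 = $8,135. Book value $22,670.
Year 2: $24,405 × 4/15 = $6,508. Book value $16,162.
Year 3: $24,405 × 3/15 = $4,881. Book value $11,281.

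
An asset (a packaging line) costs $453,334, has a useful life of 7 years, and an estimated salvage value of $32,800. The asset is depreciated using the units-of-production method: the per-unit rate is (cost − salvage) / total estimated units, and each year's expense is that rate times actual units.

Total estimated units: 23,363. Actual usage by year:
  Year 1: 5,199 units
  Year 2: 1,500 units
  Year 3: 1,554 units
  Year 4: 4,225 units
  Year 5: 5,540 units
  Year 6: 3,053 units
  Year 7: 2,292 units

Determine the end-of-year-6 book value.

$74,056

Depreciable base = $453,334 − $32,800 = $420,534.
Rate = $420,534 / 23,363 units = $18 per unit.
Year 1: 5,199 × $18 = $93,582. Book value $359,752.
Year 2: 1,500 × $18 = $27,000. Book value $332,752.
Year 3: 1,554 × $18 = $27,972. Book value $304,780.
Year 4: 4,225 × $18 = $76,050. Book value $228,730.
Year 5: 5,540 × $18 = $99,720. Book value $129,010.
Year 6: 3,053 × $18 = $54,954. Book value $74,056.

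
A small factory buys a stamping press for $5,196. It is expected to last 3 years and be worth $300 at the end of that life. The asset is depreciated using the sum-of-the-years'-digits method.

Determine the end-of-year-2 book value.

$1,116

Depreciable base = $5,196 − $300 = $4,896.
Sum of the years' digits = 3+2+1 = 6.
Year 1: $4,896 × 3/6 = $2,448. Book value $2,748.
Year 2: $4,896 × 2/6 = $1,632. Book value $1,116.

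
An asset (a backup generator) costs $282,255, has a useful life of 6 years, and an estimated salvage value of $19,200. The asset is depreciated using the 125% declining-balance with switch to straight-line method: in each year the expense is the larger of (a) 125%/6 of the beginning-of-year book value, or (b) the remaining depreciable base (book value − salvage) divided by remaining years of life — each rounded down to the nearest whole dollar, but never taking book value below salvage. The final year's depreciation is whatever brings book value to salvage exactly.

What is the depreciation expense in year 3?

$39,425

Depreciable base = $282,255 − $19,200 = $263,055.
Year 1: DB = ⌊$282,255 × 125%/6⌋ = $58,803; SL = ⌊$263,055/6⌋ = $43,842 → take DB $58,803. Book value $223,452.
Year 2: DB = ⌊$223,452 × 125%/6⌋ = $46,552; SL = ⌊$204,252/5⌋ = $40,850 → take DB $46,552. Book value $176,900.
Year 3: DB = ⌊$176,900 × 125%/6⌋ = $36,854; SL = ⌊$157,700/4⌋ = $39,425 → take SL $39,425. Book value $137,475.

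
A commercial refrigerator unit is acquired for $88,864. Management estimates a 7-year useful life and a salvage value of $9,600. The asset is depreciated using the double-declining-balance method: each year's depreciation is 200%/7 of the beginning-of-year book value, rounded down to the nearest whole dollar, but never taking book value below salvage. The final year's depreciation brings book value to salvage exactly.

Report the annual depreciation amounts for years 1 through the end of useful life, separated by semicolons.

Depreciable base = $88,864 − $9,600 = $79,264.
Year 1: ⌊$88,864 × 200%/7⌋ = $25,389. Book value $63,475.
Year 2: ⌊$63,475 × 200%/7⌋ = $18,135. Book value $45,340.
Year 3: ⌊$45,340 × 200%/7⌋ = $12,954. Book value $32,386.
Year 4: ⌊$32,386 × 200%/7⌋ = $9,253. Book value $23,133.
Year 5: ⌊$23,133 × 200%/7⌋ = $6,609. Book value $16,524.
Year 6: ⌊$16,524 × 200%/7⌋ = $4,721. Book value $11,803.
Year 7 (final): $11,803 − $9,600 = $2,203. Book value $9,600.

$25,389; $18,135; $12,954; $9,253; $6,609; $4,721; $2,203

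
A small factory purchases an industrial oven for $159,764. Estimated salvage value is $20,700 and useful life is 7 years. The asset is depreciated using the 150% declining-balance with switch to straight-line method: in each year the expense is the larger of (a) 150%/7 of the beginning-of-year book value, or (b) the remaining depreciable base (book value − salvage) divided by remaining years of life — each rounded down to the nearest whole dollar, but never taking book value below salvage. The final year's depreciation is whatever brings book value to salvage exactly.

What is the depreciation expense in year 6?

$13,396

Depreciable base = $159,764 − $20,700 = $139,064.
Year 1: DB = ⌊$159,764 × 150%/7⌋ = $34,235; SL = ⌊$139,064/7⌋ = $19,866 → take DB $34,235. Book value $125,529.
Year 2: DB = ⌊$125,529 × 150%/7⌋ = $26,899; SL = ⌊$104,829/6⌋ = $17,471 → take DB $26,899. Book value $98,630.
Year 3: DB = ⌊$98,630 × 150%/7⌋ = $21,135; SL = ⌊$77,930/5⌋ = $15,586 → take DB $21,135. Book value $77,495.
Year 4: DB = ⌊$77,495 × 150%/7⌋ = $16,606; SL = ⌊$56,795/4⌋ = $14,198 → take DB $16,606. Book value $60,889.
Year 5: DB = ⌊$60,889 × 150%/7⌋ = $13,047; SL = ⌊$40,189/3⌋ = $13,396 → take SL $13,396. Book value $47,493.
Year 6: DB = ⌊$47,493 × 150%/7⌋ = $10,177; SL = ⌊$26,793/2⌋ = $13,396 → take SL $13,396. Book value $34,097.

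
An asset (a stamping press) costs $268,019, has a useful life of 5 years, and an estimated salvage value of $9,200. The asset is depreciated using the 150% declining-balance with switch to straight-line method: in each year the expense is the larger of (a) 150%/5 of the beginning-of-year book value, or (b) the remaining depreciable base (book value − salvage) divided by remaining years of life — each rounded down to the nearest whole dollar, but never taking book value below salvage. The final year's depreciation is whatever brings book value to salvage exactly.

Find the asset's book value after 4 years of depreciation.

Depreciable base = $268,019 − $9,200 = $258,819.
Year 1: DB = ⌊$268,019 × 150%/5⌋ = $80,405; SL = ⌊$258,819/5⌋ = $51,763 → take DB $80,405. Book value $187,614.
Year 2: DB = ⌊$187,614 × 150%/5⌋ = $56,284; SL = ⌊$178,414/4⌋ = $44,603 → take DB $56,284. Book value $131,330.
Year 3: DB = ⌊$131,330 × 150%/5⌋ = $39,399; SL = ⌊$122,130/3⌋ = $40,710 → take SL $40,710. Book value $90,620.
Year 4: DB = ⌊$90,620 × 150%/5⌋ = $27,186; SL = ⌊$81,420/2⌋ = $40,710 → take SL $40,710. Book value $49,910.

$49,910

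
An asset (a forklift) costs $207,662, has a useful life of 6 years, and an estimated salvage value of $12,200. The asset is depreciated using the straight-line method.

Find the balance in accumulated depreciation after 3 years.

Depreciable base = $207,662 − $12,200 = $195,462.
Annual expense = $195,462 / 6 = $32,577.
End of year 1: book value $175,085.
End of year 2: book value $142,508.
End of year 3: book value $109,931.
Accumulated through year 3 = $207,662 − $109,931 = $97,731.

$97,731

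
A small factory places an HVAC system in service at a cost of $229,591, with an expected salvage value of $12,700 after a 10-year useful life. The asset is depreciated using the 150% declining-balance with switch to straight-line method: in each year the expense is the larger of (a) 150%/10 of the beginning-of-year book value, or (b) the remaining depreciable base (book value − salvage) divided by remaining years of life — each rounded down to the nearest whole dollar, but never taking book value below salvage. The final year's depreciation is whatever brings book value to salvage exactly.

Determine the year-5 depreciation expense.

$17,977

Depreciable base = $229,591 − $12,700 = $216,891.
Year 1: DB = ⌊$229,591 × 150%/10⌋ = $34,438; SL = ⌊$216,891/10⌋ = $21,689 → take DB $34,438. Book value $195,153.
Year 2: DB = ⌊$195,153 × 150%/10⌋ = $29,272; SL = ⌊$182,453/9⌋ = $20,272 → take DB $29,272. Book value $165,881.
Year 3: DB = ⌊$165,881 × 150%/10⌋ = $24,882; SL = ⌊$153,181/8⌋ = $19,147 → take DB $24,882. Book value $140,999.
Year 4: DB = ⌊$140,999 × 150%/10⌋ = $21,149; SL = ⌊$128,299/7⌋ = $18,328 → take DB $21,149. Book value $119,850.
Year 5: DB = ⌊$119,850 × 150%/10⌋ = $17,977; SL = ⌊$107,150/6⌋ = $17,858 → take DB $17,977. Book value $101,873.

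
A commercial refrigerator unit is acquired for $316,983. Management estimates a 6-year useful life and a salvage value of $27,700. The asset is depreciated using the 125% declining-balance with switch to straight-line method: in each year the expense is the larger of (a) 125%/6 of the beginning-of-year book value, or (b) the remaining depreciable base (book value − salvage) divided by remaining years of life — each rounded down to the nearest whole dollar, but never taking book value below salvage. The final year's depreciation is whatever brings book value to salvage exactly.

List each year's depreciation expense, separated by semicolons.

$66,038; $52,280; $42,741; $42,741; $42,741; $42,742

Depreciable base = $316,983 − $27,700 = $289,283.
Year 1: DB = ⌊$316,983 × 125%/6⌋ = $66,038; SL = ⌊$289,283/6⌋ = $48,213 → take DB $66,038. Book value $250,945.
Year 2: DB = ⌊$250,945 × 125%/6⌋ = $52,280; SL = ⌊$223,245/5⌋ = $44,649 → take DB $52,280. Book value $198,665.
Year 3: DB = ⌊$198,665 × 125%/6⌋ = $41,388; SL = ⌊$170,965/4⌋ = $42,741 → take SL $42,741. Book value $155,924.
Year 4: DB = ⌊$155,924 × 125%/6⌋ = $32,484; SL = ⌊$128,224/3⌋ = $42,741 → take SL $42,741. Book value $113,183.
Year 5: DB = ⌊$113,183 × 125%/6⌋ = $23,579; SL = ⌊$85,483/2⌋ = $42,741 → take SL $42,741. Book value $70,442.
Year 6 (final): $70,442 − $27,700 = $42,742. Book value $27,700.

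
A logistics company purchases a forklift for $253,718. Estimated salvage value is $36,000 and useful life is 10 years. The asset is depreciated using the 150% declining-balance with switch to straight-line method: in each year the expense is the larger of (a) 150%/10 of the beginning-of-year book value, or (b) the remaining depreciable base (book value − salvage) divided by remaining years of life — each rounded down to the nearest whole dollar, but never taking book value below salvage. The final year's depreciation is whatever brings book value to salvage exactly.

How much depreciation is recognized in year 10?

$14,923

Depreciable base = $253,718 − $36,000 = $217,718.
Year 1: DB = ⌊$253,718 × 150%/10⌋ = $38,057; SL = ⌊$217,718/10⌋ = $21,771 → take DB $38,057. Book value $215,661.
Year 2: DB = ⌊$215,661 × 150%/10⌋ = $32,349; SL = ⌊$179,661/9⌋ = $19,962 → take DB $32,349. Book value $183,312.
Year 3: DB = ⌊$183,312 × 150%/10⌋ = $27,496; SL = ⌊$147,312/8⌋ = $18,414 → take DB $27,496. Book value $155,816.
Year 4: DB = ⌊$155,816 × 150%/10⌋ = $23,372; SL = ⌊$119,816/7⌋ = $17,116 → take DB $23,372. Book value $132,444.
Year 5: DB = ⌊$132,444 × 150%/10⌋ = $19,866; SL = ⌊$96,444/6⌋ = $16,074 → take DB $19,866. Book value $112,578.
Year 6: DB = ⌊$112,578 × 150%/10⌋ = $16,886; SL = ⌊$76,578/5⌋ = $15,315 → take DB $16,886. Book value $95,692.
Year 7: DB = ⌊$95,692 × 150%/10⌋ = $14,353; SL = ⌊$59,692/4⌋ = $14,923 → take SL $14,923. Book value $80,769.
Year 8: DB = ⌊$80,769 × 150%/10⌋ = $12,115; SL = ⌊$44,769/3⌋ = $14,923 → take SL $14,923. Book value $65,846.
Year 9: DB = ⌊$65,846 × 150%/10⌋ = $9,876; SL = ⌊$29,846/2⌋ = $14,923 → take SL $14,923. Book value $50,923.
Year 10 (final): $50,923 − $36,000 = $14,923. Book value $36,000.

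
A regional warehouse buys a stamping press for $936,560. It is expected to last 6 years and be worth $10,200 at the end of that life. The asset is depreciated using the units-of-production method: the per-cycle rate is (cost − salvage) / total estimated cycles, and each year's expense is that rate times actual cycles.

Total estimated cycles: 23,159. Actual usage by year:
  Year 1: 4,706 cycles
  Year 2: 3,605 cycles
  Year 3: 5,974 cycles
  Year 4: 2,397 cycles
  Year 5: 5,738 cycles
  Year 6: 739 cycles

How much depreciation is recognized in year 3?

$238,960

Depreciable base = $936,560 − $10,200 = $926,360.
Rate = $926,360 / 23,159 cycles = $40 per cycle.
Year 1: 4,706 × $40 = $188,240. Book value $748,320.
Year 2: 3,605 × $40 = $144,200. Book value $604,120.
Year 3: 5,974 × $40 = $238,960. Book value $365,160.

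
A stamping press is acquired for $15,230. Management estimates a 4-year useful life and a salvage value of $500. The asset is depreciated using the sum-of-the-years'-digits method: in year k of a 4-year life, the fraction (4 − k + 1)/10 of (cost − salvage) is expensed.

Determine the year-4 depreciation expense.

Depreciable base = $15,230 − $500 = $14,730.
Sum of the years' digits = 4+3+2+1 = 10.
Year 1: $14,730 × 4/10 = $5,892. Book value $9,338.
Year 2: $14,730 × 3/10 = $4,419. Book value $4,919.
Year 3: $14,730 × 2/10 = $2,946. Book value $1,973.
Year 4: $14,730 × 1/10 = $1,473. Book value $500.

$1,473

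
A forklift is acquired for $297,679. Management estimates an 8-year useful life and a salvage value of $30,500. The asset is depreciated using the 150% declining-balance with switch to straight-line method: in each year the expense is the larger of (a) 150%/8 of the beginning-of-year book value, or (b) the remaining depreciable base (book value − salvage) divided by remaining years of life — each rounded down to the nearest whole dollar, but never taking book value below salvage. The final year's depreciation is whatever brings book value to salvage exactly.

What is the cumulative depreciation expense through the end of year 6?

$217,563

Depreciable base = $297,679 − $30,500 = $267,179.
Year 1: DB = ⌊$297,679 × 150%/8⌋ = $55,814; SL = ⌊$267,179/8⌋ = $33,397 → take DB $55,814. Book value $241,865.
Year 2: DB = ⌊$241,865 × 150%/8⌋ = $45,349; SL = ⌊$211,365/7⌋ = $30,195 → take DB $45,349. Book value $196,516.
Year 3: DB = ⌊$196,516 × 150%/8⌋ = $36,846; SL = ⌊$166,016/6⌋ = $27,669 → take DB $36,846. Book value $159,670.
Year 4: DB = ⌊$159,670 × 150%/8⌋ = $29,938; SL = ⌊$129,170/5⌋ = $25,834 → take DB $29,938. Book value $129,732.
Year 5: DB = ⌊$129,732 × 150%/8⌋ = $24,324; SL = ⌊$99,232/4⌋ = $24,808 → take SL $24,808. Book value $104,924.
Year 6: DB = ⌊$104,924 × 150%/8⌋ = $19,673; SL = ⌊$74,424/3⌋ = $24,808 → take SL $24,808. Book value $80,116.
Accumulated through year 6 = $297,679 − $80,116 = $217,563.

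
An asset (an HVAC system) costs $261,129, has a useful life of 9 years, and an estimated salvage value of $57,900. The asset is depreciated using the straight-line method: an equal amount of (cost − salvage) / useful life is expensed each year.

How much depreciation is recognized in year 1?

Depreciable base = $261,129 − $57,900 = $203,229.
Annual expense = $203,229 / 9 = $22,581.

$22,581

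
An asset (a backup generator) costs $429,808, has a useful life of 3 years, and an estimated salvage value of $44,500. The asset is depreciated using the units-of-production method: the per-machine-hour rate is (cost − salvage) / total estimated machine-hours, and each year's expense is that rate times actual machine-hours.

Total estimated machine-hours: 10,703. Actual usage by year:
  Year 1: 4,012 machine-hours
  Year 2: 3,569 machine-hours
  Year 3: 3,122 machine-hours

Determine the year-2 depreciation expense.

Depreciable base = $429,808 − $44,500 = $385,308.
Rate = $385,308 / 10,703 machine-hours = $36 per machine-hour.
Year 1: 4,012 × $36 = $144,432. Book value $285,376.
Year 2: 3,569 × $36 = $128,484. Book value $156,892.

$128,484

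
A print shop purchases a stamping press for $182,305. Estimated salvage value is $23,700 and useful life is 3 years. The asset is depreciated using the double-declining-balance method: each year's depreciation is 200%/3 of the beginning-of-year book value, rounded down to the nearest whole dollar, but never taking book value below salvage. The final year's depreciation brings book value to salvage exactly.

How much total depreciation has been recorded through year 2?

$158,605

Depreciable base = $182,305 − $23,700 = $158,605.
Year 1: ⌊$182,305 × 200%/3⌋ = $121,536. Book value $60,769.
Year 2: ⌊$60,769 × 200%/3⌋ = $40,512, capped at $37,069. Book value $23,700.
Accumulated through year 2 = $182,305 − $23,700 = $158,605.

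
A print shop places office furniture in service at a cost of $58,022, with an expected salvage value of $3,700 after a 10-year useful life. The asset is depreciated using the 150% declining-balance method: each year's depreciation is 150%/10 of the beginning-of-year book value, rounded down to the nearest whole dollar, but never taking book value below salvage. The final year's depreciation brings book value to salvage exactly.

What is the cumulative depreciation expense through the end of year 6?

$36,137

Depreciable base = $58,022 − $3,700 = $54,322.
Year 1: ⌊$58,022 × 150%/10⌋ = $8,703. Book value $49,319.
Year 2: ⌊$49,319 × 150%/10⌋ = $7,397. Book value $41,922.
Year 3: ⌊$41,922 × 150%/10⌋ = $6,288. Book value $35,634.
Year 4: ⌊$35,634 × 150%/10⌋ = $5,345. Book value $30,289.
Year 5: ⌊$30,289 × 150%/10⌋ = $4,543. Book value $25,746.
Year 6: ⌊$25,746 × 150%/10⌋ = $3,861. Book value $21,885.
Accumulated through year 6 = $58,022 − $21,885 = $36,137.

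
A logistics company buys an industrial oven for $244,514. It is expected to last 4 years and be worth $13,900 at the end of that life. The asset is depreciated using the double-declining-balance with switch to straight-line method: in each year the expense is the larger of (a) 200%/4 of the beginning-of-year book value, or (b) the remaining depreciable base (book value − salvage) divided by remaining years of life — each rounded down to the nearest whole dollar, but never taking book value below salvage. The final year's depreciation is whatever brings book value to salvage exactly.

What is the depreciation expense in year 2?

Depreciable base = $244,514 − $13,900 = $230,614.
Year 1: DB = ⌊$244,514 × 200%/4⌋ = $122,257; SL = ⌊$230,614/4⌋ = $57,653 → take DB $122,257. Book value $122,257.
Year 2: DB = ⌊$122,257 × 200%/4⌋ = $61,128; SL = ⌊$108,357/3⌋ = $36,119 → take DB $61,128. Book value $61,129.

$61,128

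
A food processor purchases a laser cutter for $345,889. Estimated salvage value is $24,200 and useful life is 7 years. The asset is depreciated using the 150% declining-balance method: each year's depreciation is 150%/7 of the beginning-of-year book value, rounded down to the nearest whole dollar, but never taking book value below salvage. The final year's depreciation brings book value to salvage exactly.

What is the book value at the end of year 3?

Depreciable base = $345,889 − $24,200 = $321,689.
Year 1: ⌊$345,889 × 150%/7⌋ = $74,119. Book value $271,770.
Year 2: ⌊$271,770 × 150%/7⌋ = $58,236. Book value $213,534.
Year 3: ⌊$213,534 × 150%/7⌋ = $45,757. Book value $167,777.

$167,777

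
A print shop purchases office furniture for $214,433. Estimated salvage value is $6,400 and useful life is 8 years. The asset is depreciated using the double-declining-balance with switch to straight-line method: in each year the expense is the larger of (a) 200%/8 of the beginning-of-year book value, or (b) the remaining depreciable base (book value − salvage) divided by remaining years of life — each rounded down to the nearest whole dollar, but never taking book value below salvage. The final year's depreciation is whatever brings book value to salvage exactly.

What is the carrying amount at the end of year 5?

Depreciable base = $214,433 − $6,400 = $208,033.
Year 1: DB = ⌊$214,433 × 200%/8⌋ = $53,608; SL = ⌊$208,033/8⌋ = $26,004 → take DB $53,608. Book value $160,825.
Year 2: DB = ⌊$160,825 × 200%/8⌋ = $40,206; SL = ⌊$154,425/7⌋ = $22,060 → take DB $40,206. Book value $120,619.
Year 3: DB = ⌊$120,619 × 200%/8⌋ = $30,154; SL = ⌊$114,219/6⌋ = $19,036 → take DB $30,154. Book value $90,465.
Year 4: DB = ⌊$90,465 × 200%/8⌋ = $22,616; SL = ⌊$84,065/5⌋ = $16,813 → take DB $22,616. Book value $67,849.
Year 5: DB = ⌊$67,849 × 200%/8⌋ = $16,962; SL = ⌊$61,449/4⌋ = $15,362 → take DB $16,962. Book value $50,887.

$50,887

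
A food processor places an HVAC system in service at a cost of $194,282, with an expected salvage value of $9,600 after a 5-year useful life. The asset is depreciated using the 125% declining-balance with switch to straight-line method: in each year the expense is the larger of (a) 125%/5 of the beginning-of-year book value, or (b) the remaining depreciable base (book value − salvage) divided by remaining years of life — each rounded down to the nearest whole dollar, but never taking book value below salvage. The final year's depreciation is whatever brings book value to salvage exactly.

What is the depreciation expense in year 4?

$33,228

Depreciable base = $194,282 − $9,600 = $184,682.
Year 1: DB = ⌊$194,282 × 125%/5⌋ = $48,570; SL = ⌊$184,682/5⌋ = $36,936 → take DB $48,570. Book value $145,712.
Year 2: DB = ⌊$145,712 × 125%/5⌋ = $36,428; SL = ⌊$136,112/4⌋ = $34,028 → take DB $36,428. Book value $109,284.
Year 3: DB = ⌊$109,284 × 125%/5⌋ = $27,321; SL = ⌊$99,684/3⌋ = $33,228 → take SL $33,228. Book value $76,056.
Year 4: DB = ⌊$76,056 × 125%/5⌋ = $19,014; SL = ⌊$66,456/2⌋ = $33,228 → take SL $33,228. Book value $42,828.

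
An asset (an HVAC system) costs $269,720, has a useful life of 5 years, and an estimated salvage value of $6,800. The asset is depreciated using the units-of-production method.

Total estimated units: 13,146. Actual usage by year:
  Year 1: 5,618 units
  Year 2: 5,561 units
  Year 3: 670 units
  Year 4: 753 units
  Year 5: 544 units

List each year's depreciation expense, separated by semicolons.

Depreciable base = $269,720 − $6,800 = $262,920.
Rate = $262,920 / 13,146 units = $20 per unit.
Year 1: 5,618 × $20 = $112,360. Book value $157,360.
Year 2: 5,561 × $20 = $111,220. Book value $46,140.
Year 3: 670 × $20 = $13,400. Book value $32,740.
Year 4: 753 × $20 = $15,060. Book value $17,680.
Year 5: 544 × $20 = $10,880. Book value $6,800.

$112,360; $111,220; $13,400; $15,060; $10,880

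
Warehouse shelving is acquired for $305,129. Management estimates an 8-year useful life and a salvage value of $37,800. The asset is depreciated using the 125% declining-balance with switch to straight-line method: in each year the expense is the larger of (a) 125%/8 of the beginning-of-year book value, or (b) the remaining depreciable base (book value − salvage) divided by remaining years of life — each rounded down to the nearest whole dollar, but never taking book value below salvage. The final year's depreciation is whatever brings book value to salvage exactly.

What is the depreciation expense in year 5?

Depreciable base = $305,129 − $37,800 = $267,329.
Year 1: DB = ⌊$305,129 × 125%/8⌋ = $47,676; SL = ⌊$267,329/8⌋ = $33,416 → take DB $47,676. Book value $257,453.
Year 2: DB = ⌊$257,453 × 125%/8⌋ = $40,227; SL = ⌊$219,653/7⌋ = $31,379 → take DB $40,227. Book value $217,226.
Year 3: DB = ⌊$217,226 × 125%/8⌋ = $33,941; SL = ⌊$179,426/6⌋ = $29,904 → take DB $33,941. Book value $183,285.
Year 4: DB = ⌊$183,285 × 125%/8⌋ = $28,638; SL = ⌊$145,485/5⌋ = $29,097 → take SL $29,097. Book value $154,188.
Year 5: DB = ⌊$154,188 × 125%/8⌋ = $24,091; SL = ⌊$116,388/4⌋ = $29,097 → take SL $29,097. Book value $125,091.

$29,097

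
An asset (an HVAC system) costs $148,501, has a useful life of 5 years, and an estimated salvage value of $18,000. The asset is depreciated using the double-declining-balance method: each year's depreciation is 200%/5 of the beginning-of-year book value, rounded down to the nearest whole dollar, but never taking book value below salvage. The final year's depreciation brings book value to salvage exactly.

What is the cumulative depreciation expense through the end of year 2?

Depreciable base = $148,501 − $18,000 = $130,501.
Year 1: ⌊$148,501 × 200%/5⌋ = $59,400. Book value $89,101.
Year 2: ⌊$89,101 × 200%/5⌋ = $35,640. Book value $53,461.
Accumulated through year 2 = $148,501 − $53,461 = $95,040.

$95,040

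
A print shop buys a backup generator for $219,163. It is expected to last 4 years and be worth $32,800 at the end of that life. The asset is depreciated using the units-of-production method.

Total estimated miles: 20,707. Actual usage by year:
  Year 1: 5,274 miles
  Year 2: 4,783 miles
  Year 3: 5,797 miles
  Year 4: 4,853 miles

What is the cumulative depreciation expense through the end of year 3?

$142,686

Depreciable base = $219,163 − $32,800 = $186,363.
Rate = $186,363 / 20,707 miles = $9 per mile.
Year 1: 5,274 × $9 = $47,466. Book value $171,697.
Year 2: 4,783 × $9 = $43,047. Book value $128,650.
Year 3: 5,797 × $9 = $52,173. Book value $76,477.
Accumulated through year 3 = $219,163 − $76,477 = $142,686.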